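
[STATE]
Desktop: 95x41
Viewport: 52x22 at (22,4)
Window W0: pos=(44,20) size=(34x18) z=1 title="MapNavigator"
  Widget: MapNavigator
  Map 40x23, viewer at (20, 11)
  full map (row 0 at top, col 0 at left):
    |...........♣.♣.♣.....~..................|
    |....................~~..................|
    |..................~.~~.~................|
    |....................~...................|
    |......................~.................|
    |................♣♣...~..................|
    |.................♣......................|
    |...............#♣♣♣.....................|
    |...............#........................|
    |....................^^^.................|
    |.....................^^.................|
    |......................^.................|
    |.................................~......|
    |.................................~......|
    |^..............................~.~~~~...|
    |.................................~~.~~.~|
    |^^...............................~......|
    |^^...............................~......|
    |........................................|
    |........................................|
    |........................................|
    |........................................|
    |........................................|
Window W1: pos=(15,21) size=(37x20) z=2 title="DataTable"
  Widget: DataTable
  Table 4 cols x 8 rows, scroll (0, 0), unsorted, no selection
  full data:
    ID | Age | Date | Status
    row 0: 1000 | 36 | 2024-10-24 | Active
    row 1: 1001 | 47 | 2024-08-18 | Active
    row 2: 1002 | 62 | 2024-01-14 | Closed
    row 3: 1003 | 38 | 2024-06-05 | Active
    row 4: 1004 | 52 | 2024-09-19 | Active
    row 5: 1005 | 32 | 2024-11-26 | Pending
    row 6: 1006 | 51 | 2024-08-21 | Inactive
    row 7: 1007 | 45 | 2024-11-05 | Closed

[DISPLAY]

                                                    
                                                    
                                                    
                                                    
                                                    
                                                    
                                                    
                                                    
                                                    
                                                    
                                                    
                                                    
                                                    
                                                    
                                                    
                                                    
                      ┏━━━━━━━━━━━━━━━━━━━━━━━━━━━━━
━━━━━━━━━━━━━━━━━━━━━━━━━━━━━┓igator                
able                         ┃──────────────────────
─────────────────────────────┨...........~..........
ge│Date      │Status         ┃.....♣♣...~...........
──┼──────────┼────────       ┃......♣...............


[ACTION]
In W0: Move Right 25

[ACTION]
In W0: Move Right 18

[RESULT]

                                                    
                                                    
                                                    
                                                    
                                                    
                                                    
                                                    
                                                    
                                                    
                                                    
                                                    
                                                    
                                                    
                                                    
                                                    
                                                    
                      ┏━━━━━━━━━━━━━━━━━━━━━━━━━━━━━
━━━━━━━━━━━━━━━━━━━━━━━━━━━━━┓igator                
able                         ┃──────────────────────
─────────────────────────────┨..........            
ge│Date      │Status         ┃..........            
──┼──────────┼────────       ┃..........            


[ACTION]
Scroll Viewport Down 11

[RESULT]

                                                    
                                                    
                                                    
                                                    
                                                    
                      ┏━━━━━━━━━━━━━━━━━━━━━━━━━━━━━
━━━━━━━━━━━━━━━━━━━━━━━━━━━━━┓igator                
able                         ┃──────────────────────
─────────────────────────────┨..........            
ge│Date      │Status         ┃..........            
──┼──────────┼────────       ┃..........            
6 │2024-10-24│Active         ┃..........            
7 │2024-08-18│Active         ┃..........            
2 │2024-01-14│Closed         ┃..........            
8 │2024-06-05│Active         ┃..........            
2 │2024-09-19│Active         ┃.........@            
2 │2024-11-26│Pending        ┃...~......            
1 │2024-08-21│Inactive       ┃...~......            
5 │2024-11-05│Closed         ┃.~.~~~~...            
                             ┃...~~.~~.~            
                             ┃...~......            
                             ┃...~......            


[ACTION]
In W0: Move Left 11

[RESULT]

                                                    
                                                    
                                                    
                                                    
                                                    
                      ┏━━━━━━━━━━━━━━━━━━━━━━━━━━━━━
━━━━━━━━━━━━━━━━━━━━━━━━━━━━━┓igator                
able                         ┃──────────────────────
─────────────────────────────┨...~................. 
ge│Date      │Status         ┃..~.................. 
──┼──────────┼────────       ┃..................... 
6 │2024-10-24│Active         ┃..................... 
7 │2024-08-18│Active         ┃..................... 
2 │2024-01-14│Closed         ┃.^^^................. 
8 │2024-06-05│Active         ┃..^^................. 
2 │2024-09-19│Active         ┃...^.....@........... 
2 │2024-11-26│Pending        ┃..............~...... 
1 │2024-08-21│Inactive       ┃..............~...... 
5 │2024-11-05│Closed         ┃............~.~~~~... 
                             ┃..............~~.~~.~ 
                             ┃..............~...... 
                             ┃..............~...... 


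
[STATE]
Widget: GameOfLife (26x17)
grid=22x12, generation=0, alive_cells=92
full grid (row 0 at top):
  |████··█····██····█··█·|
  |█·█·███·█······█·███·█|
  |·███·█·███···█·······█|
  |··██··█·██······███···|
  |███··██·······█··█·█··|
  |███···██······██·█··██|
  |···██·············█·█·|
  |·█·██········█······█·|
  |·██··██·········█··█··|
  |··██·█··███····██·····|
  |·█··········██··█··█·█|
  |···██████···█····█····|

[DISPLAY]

Gen: 0                    
████··█····██····█··█·    
█·█·███·█······█·███·█    
·███·█·███···█·······█    
··██··█·██······███···    
███··██·······█··█·█··    
███···██······██·█··██    
···██·············█·█·    
·█·██········█······█·    
·██··██·········█··█··    
··██·█··███····██·····    
·█··········██··█··█·█    
···██████···█····█····    
                          
                          
                          
                          


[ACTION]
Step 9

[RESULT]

Gen: 9                    
········██············    
······█···██·······█··    
······█·█···█·····██··    
······█······█········    
·········█··████··█···    
········█······█·██···    
····██········██·█····    
····██······█·█··█····    
··█···█·····█··█······    
··█··█·█····██·██·····    
···█·█·█···██·███·····    
····█····████·········    
                          
                          
                          
                          


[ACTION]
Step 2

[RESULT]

Gen: 11                   
·········███··········    
············█·····██··    
······██··███····█··█·    
······█····█·█··█·····    
················█·····    
············█·········    
···███·······██████···    
······█·····█···█·····    
······██··············    
··█····█·······█······    
··█··██······███······    
····█········███······    
                          
                          
                          
                          


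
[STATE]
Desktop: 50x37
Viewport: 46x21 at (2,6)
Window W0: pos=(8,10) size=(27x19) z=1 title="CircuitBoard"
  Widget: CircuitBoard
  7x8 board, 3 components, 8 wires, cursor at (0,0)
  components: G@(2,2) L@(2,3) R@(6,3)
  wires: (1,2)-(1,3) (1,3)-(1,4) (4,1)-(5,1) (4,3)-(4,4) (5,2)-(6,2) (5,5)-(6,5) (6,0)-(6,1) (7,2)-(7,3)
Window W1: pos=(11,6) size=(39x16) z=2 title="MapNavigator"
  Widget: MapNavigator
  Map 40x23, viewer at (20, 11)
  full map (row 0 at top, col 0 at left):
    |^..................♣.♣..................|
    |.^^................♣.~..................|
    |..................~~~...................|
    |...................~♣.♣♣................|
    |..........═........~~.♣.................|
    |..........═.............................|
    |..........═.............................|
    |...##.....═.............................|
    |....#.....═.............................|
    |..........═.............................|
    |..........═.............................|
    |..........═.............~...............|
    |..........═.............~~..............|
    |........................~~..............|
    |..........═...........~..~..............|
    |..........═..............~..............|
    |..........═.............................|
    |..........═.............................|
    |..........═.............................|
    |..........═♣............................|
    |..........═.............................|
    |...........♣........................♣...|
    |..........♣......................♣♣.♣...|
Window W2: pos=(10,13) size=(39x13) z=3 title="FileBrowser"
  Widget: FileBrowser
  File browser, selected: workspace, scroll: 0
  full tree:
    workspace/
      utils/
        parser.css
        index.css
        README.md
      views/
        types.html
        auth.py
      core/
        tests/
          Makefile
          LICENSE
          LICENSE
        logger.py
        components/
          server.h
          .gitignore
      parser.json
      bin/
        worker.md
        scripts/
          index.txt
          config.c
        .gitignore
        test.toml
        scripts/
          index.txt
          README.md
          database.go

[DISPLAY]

         ┏━━━━━━━━━━━━━━━━━━━━━━━━━━━━━━━━━━━━
         ┃ MapNavigator                       
         ┠────────────────────────────────────
         ┃........═...........................
      ┏━━┃........═...........................
      ┃ C┃.##.....═...........................
      ┠──┃..#.....═...........................
      ┃ ┏━━━━━━━━━━━━━━━━━━━━━━━━━━━━━━━━━━━━━
      ┃0┃ FileBrowser                         
      ┃ ┠─────────────────────────────────────
      ┃1┃> [-] workspace/                     
      ┃ ┃    [+] utils/                       
      ┃2┃    [+] views/                       
      ┃ ┃    [+] core/                        
      ┃3┃    parser.json                      
      ┃ ┃    [+] bin/                         
      ┃4┃                                     
      ┃ ┃                                     
      ┃5┃                                     
      ┃ ┗━━━━━━━━━━━━━━━━━━━━━━━━━━━━━━━━━━━━━
      ┃6   · ─ ·   ·   R       ·┃             


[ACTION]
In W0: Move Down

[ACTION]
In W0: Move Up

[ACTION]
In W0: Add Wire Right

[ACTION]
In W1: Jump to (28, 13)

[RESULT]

         ┏━━━━━━━━━━━━━━━━━━━━━━━━━━━━━━━━━━━━
         ┃ MapNavigator                       
         ┠────────────────────────────────────
         ┃═.............................      
      ┏━━┃═.............................      
      ┃ C┃═.............................      
      ┠──┃═.............................      
      ┃ ┏━━━━━━━━━━━━━━━━━━━━━━━━━━━━━━━━━━━━━
      ┃0┃ FileBrowser                         
      ┃ ┠─────────────────────────────────────
      ┃1┃> [-] workspace/                     
      ┃ ┃    [+] utils/                       
      ┃2┃    [+] views/                       
      ┃ ┃    [+] core/                        
      ┃3┃    parser.json                      
      ┃ ┃    [+] bin/                         
      ┃4┃                                     
      ┃ ┃                                     
      ┃5┃                                     
      ┃ ┗━━━━━━━━━━━━━━━━━━━━━━━━━━━━━━━━━━━━━
      ┃6   · ─ ·   ·   R       ·┃             


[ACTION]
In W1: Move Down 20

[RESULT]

         ┏━━━━━━━━━━━━━━━━━━━━━━━━━━━━━━━━━━━━
         ┃ MapNavigator                       
         ┠────────────────────────────────────
         ┃═.............................      
      ┏━━┃═.............................      
      ┃ C┃═.............................      
      ┠──┃═♣............................      
      ┃ ┏━━━━━━━━━━━━━━━━━━━━━━━━━━━━━━━━━━━━━
      ┃0┃ FileBrowser                         
      ┃ ┠─────────────────────────────────────
      ┃1┃> [-] workspace/                     
      ┃ ┃    [+] utils/                       
      ┃2┃    [+] views/                       
      ┃ ┃    [+] core/                        
      ┃3┃    parser.json                      
      ┃ ┃    [+] bin/                         
      ┃4┃                                     
      ┃ ┃                                     
      ┃5┃                                     
      ┃ ┗━━━━━━━━━━━━━━━━━━━━━━━━━━━━━━━━━━━━━
      ┃6   · ─ ·   ·   R       ·┃             


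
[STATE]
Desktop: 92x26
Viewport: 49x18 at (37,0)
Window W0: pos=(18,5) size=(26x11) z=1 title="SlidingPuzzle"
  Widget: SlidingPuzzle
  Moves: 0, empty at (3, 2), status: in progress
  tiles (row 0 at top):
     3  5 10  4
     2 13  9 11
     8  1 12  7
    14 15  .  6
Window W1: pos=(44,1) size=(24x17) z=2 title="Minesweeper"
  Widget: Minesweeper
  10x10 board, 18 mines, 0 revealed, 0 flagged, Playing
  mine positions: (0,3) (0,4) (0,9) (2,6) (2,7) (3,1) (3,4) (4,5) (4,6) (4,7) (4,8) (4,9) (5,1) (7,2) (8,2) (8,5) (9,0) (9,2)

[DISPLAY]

                                                 
       ┏━━━━━━━━━━━━━━━━━━━━━━┓                  
       ┃ Minesweeper          ┃                  
       ┠──────────────────────┨                  
       ┃■■■■■■■■■■            ┃                  
━━━━━━┓┃■■■■■■■■■■            ┃                  
      ┃┃■■■■■■■■■■            ┃                  
──────┨┃■■■■■■■■■■            ┃                  
──┐   ┃┃■■■■■■■■■■            ┃                  
4 │   ┃┃■■■■■■■■■■            ┃                  
──┤   ┃┃■■■■■■■■■■            ┃                  
1 │   ┃┃■■■■■■■■■■            ┃                  
──┤   ┃┃■■■■■■■■■■            ┃                  
7 │   ┃┃■■■■■■■■■■            ┃                  
──┤   ┃┃                      ┃                  
━━━━━━┛┃                      ┃                  
       ┃                      ┃                  
       ┗━━━━━━━━━━━━━━━━━━━━━━┛                  


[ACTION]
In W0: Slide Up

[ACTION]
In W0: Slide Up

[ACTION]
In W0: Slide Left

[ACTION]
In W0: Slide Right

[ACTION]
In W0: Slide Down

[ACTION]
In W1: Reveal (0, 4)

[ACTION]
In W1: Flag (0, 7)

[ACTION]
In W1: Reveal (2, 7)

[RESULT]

                                                 
       ┏━━━━━━━━━━━━━━━━━━━━━━┓                  
       ┃ Minesweeper          ┃                  
       ┠──────────────────────┨                  
       ┃■■■✹✹■■■■✹            ┃                  
━━━━━━┓┃■■■■■■■■■■            ┃                  
      ┃┃■■■■■■✹✹■■            ┃                  
──────┨┃■✹■■✹■■■■■            ┃                  
──┐   ┃┃■■■■■✹✹✹✹✹            ┃                  
4 │   ┃┃■✹■■■■■■■■            ┃                  
──┤   ┃┃■■■■■■■■■■            ┃                  
1 │   ┃┃■■✹■■■■■■■            ┃                  
──┤   ┃┃■■✹■■✹■■■■            ┃                  
7 │   ┃┃✹■✹■■■■■■■            ┃                  
──┤   ┃┃                      ┃                  
━━━━━━┛┃                      ┃                  
       ┃                      ┃                  
       ┗━━━━━━━━━━━━━━━━━━━━━━┛                  


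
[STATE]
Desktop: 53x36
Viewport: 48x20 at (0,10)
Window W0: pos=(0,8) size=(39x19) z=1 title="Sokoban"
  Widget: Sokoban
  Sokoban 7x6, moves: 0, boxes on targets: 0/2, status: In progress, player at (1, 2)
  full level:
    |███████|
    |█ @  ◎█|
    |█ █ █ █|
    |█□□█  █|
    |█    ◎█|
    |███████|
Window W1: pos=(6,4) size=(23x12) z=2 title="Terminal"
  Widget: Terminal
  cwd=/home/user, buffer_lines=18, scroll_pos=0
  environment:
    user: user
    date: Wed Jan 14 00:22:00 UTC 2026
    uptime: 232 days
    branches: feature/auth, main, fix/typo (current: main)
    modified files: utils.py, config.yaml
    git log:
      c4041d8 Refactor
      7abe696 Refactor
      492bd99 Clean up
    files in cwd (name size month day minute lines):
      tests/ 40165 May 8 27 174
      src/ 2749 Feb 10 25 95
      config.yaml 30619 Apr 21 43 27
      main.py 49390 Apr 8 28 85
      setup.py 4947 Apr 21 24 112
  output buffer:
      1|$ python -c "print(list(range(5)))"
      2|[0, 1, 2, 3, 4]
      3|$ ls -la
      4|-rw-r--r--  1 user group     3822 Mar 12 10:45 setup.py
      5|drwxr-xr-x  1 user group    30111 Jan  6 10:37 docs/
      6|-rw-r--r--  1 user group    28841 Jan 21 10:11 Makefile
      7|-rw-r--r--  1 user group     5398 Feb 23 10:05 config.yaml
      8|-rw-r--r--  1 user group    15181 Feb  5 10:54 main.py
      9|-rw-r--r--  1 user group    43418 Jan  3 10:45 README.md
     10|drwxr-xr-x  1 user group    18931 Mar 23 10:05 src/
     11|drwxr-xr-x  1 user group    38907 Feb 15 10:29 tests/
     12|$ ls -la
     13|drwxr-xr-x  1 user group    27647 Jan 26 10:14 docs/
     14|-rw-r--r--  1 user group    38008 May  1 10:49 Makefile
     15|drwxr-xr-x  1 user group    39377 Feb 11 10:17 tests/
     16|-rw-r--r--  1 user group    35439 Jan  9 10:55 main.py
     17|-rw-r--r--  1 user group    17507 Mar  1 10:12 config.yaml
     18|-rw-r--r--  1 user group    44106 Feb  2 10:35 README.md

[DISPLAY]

┠─────┃-rw-r--r--  1 user gr┃─────────┨         
┃█████┃drwxr-xr-x  1 user gr┃         ┃         
┃█ @  ┃-rw-r--r--  1 user gr┃         ┃         
┃█ █ █┃-rw-r--r--  1 user gr┃         ┃         
┃█□□█ ┃-rw-r--r--  1 user gr┃         ┃         
┃█    ┗━━━━━━━━━━━━━━━━━━━━━┛         ┃         
┃███████                              ┃         
┃Moves: 0  0/2                        ┃         
┃                                     ┃         
┃                                     ┃         
┃                                     ┃         
┃                                     ┃         
┃                                     ┃         
┃                                     ┃         
┃                                     ┃         
┃                                     ┃         
┗━━━━━━━━━━━━━━━━━━━━━━━━━━━━━━━━━━━━━┛         
                                                
                                                
                                                


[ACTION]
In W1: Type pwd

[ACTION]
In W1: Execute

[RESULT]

┠─────┃-rw-r--r--  1 user gr┃─────────┨         
┃█████┃-rw-r--r--  1 user gr┃         ┃         
┃█ @  ┃$ pwd                ┃         ┃         
┃█ █ █┃/home/user           ┃         ┃         
┃█□□█ ┃$ █                  ┃         ┃         
┃█    ┗━━━━━━━━━━━━━━━━━━━━━┛         ┃         
┃███████                              ┃         
┃Moves: 0  0/2                        ┃         
┃                                     ┃         
┃                                     ┃         
┃                                     ┃         
┃                                     ┃         
┃                                     ┃         
┃                                     ┃         
┃                                     ┃         
┃                                     ┃         
┗━━━━━━━━━━━━━━━━━━━━━━━━━━━━━━━━━━━━━┛         
                                                
                                                
                                                


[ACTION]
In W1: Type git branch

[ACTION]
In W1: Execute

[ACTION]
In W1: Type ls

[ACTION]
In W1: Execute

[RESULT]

┠─────┃* main               ┃─────────┨         
┃█████┃  fix/typo           ┃         ┃         
┃█ @  ┃$ ls                 ┃         ┃         
┃█ █ █┃tests/  src/  config.┃         ┃         
┃█□□█ ┃$ █                  ┃         ┃         
┃█    ┗━━━━━━━━━━━━━━━━━━━━━┛         ┃         
┃███████                              ┃         
┃Moves: 0  0/2                        ┃         
┃                                     ┃         
┃                                     ┃         
┃                                     ┃         
┃                                     ┃         
┃                                     ┃         
┃                                     ┃         
┃                                     ┃         
┃                                     ┃         
┗━━━━━━━━━━━━━━━━━━━━━━━━━━━━━━━━━━━━━┛         
                                                
                                                
                                                


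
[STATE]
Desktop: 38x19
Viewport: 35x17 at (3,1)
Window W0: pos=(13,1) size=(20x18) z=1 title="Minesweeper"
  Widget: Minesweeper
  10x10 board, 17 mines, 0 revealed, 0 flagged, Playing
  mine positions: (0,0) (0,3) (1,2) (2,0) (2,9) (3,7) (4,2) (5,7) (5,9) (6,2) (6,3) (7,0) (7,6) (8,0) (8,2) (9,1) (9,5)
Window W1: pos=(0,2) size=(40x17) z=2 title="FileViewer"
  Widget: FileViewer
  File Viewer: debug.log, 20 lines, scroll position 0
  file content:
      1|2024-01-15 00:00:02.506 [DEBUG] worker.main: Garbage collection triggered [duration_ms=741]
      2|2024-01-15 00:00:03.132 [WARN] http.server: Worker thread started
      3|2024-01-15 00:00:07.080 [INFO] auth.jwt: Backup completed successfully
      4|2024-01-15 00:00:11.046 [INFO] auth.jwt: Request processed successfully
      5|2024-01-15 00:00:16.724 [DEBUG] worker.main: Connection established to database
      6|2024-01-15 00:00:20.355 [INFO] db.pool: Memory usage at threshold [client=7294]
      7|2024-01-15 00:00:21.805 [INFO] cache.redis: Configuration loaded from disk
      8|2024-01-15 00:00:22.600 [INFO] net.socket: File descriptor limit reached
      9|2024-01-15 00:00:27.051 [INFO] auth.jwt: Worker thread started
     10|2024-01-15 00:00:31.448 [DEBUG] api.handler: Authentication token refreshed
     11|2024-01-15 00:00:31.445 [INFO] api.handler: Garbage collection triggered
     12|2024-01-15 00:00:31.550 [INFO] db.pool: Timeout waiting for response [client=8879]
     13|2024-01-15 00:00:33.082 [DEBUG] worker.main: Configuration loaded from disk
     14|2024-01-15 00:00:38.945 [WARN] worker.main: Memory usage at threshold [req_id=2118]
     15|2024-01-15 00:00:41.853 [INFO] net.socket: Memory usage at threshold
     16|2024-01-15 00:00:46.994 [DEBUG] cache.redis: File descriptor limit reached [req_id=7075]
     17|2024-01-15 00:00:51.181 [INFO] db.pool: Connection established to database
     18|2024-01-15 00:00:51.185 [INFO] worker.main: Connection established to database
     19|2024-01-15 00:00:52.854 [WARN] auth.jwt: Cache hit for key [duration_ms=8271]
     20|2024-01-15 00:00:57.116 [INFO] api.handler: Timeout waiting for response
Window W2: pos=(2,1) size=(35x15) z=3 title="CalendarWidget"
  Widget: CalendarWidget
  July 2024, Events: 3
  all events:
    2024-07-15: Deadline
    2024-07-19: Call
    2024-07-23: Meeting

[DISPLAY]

━━━━━━━━━━━━━━━━━━━━━━━━━━━━━━━━━┓ 
 CalendarWidget                  ┃━
─────────────────────────────────┨ 
            July 2024            ┃─
Mo Tu We Th Fr Sa Su             ┃e
 1  2  3  4  5  6  7             ┃s
 8  9 10 11 12 13 14             ┃j
15* 16 17 18 19* 20 21           ┃j
22 23* 24 25 26 27 28            ┃e
29 30 31                         ┃o
                                 ┃.
                                 ┃o
                                 ┃j
                                 ┃h
━━━━━━━━━━━━━━━━━━━━━━━━━━━━━━━━━┛a
24-01-15 00:00:31.550 [INFO] db.poo
24-01-15 00:00:33.082 [DEBUG] worke


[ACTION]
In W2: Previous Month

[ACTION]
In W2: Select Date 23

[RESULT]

━━━━━━━━━━━━━━━━━━━━━━━━━━━━━━━━━┓ 
 CalendarWidget                  ┃━
─────────────────────────────────┨ 
            June 2024            ┃─
Mo Tu We Th Fr Sa Su             ┃e
                1  2             ┃s
 3  4  5  6  7  8  9             ┃j
10 11 12 13 14 15 16             ┃j
17 18 19 20 21 22 [23]           ┃e
24 25 26 27 28 29 30             ┃o
                                 ┃.
                                 ┃o
                                 ┃j
                                 ┃h
━━━━━━━━━━━━━━━━━━━━━━━━━━━━━━━━━┛a
24-01-15 00:00:31.550 [INFO] db.poo
24-01-15 00:00:33.082 [DEBUG] worke


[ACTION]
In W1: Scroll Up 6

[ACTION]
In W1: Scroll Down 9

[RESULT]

━━━━━━━━━━━━━━━━━━━━━━━━━━━━━━━━━┓ 
 CalendarWidget                  ┃━
─────────────────────────────────┨ 
            June 2024            ┃─
Mo Tu We Th Fr Sa Su             ┃o
                1  2             ┃j
 3  4  5  6  7  8  9             ┃h
10 11 12 13 14 15 16             ┃a
17 18 19 20 21 22 [23]           ┃o
24 25 26 27 28 29 30             ┃e
                                 ┃r
                                 ┃o
                                 ┃e
                                 ┃o
━━━━━━━━━━━━━━━━━━━━━━━━━━━━━━━━━┛r
24-01-15 00:00:52.854 [WARN] auth.j
24-01-15 00:00:57.116 [INFO] api.ha


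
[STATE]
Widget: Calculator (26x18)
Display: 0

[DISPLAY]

                         0
┌───┬───┬───┬───┐         
│ 7 │ 8 │ 9 │ ÷ │         
├───┼───┼───┼───┤         
│ 4 │ 5 │ 6 │ × │         
├───┼───┼───┼───┤         
│ 1 │ 2 │ 3 │ - │         
├───┼───┼───┼───┤         
│ 0 │ . │ = │ + │         
├───┼───┼───┼───┤         
│ C │ MC│ MR│ M+│         
└───┴───┴───┴───┘         
                          
                          
                          
                          
                          
                          


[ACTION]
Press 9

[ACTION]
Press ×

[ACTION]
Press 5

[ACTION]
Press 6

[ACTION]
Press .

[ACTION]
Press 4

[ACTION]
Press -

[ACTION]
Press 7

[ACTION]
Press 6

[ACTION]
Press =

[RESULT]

                     431.6
┌───┬───┬───┬───┐         
│ 7 │ 8 │ 9 │ ÷ │         
├───┼───┼───┼───┤         
│ 4 │ 5 │ 6 │ × │         
├───┼───┼───┼───┤         
│ 1 │ 2 │ 3 │ - │         
├───┼───┼───┼───┤         
│ 0 │ . │ = │ + │         
├───┼───┼───┼───┤         
│ C │ MC│ MR│ M+│         
└───┴───┴───┴───┘         
                          
                          
                          
                          
                          
                          


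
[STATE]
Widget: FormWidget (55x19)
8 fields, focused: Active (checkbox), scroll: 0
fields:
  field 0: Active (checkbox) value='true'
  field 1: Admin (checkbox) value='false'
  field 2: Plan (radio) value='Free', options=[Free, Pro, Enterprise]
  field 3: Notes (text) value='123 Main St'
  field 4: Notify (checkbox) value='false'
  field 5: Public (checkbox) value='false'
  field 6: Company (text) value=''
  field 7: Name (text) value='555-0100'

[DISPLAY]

> Active:     [x]                                      
  Admin:      [ ]                                      
  Plan:       (●) Free  ( ) Pro  ( ) Enterprise        
  Notes:      [123 Main St                            ]
  Notify:     [ ]                                      
  Public:     [ ]                                      
  Company:    [                                       ]
  Name:       [555-0100                               ]
                                                       
                                                       
                                                       
                                                       
                                                       
                                                       
                                                       
                                                       
                                                       
                                                       
                                                       


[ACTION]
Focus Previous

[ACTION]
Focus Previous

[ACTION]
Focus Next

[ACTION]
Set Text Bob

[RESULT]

  Active:     [x]                                      
  Admin:      [ ]                                      
  Plan:       (●) Free  ( ) Pro  ( ) Enterprise        
  Notes:      [123 Main St                            ]
  Notify:     [ ]                                      
  Public:     [ ]                                      
  Company:    [                                       ]
> Name:       [Bob                                    ]
                                                       
                                                       
                                                       
                                                       
                                                       
                                                       
                                                       
                                                       
                                                       
                                                       
                                                       


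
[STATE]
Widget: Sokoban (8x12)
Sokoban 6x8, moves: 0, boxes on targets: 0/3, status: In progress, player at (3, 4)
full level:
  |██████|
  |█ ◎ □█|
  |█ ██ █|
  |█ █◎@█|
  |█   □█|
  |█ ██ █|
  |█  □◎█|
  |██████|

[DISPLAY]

██████  
█ ◎ □█  
█ ██ █  
█ █◎@█  
█   □█  
█ ██ █  
█  □◎█  
██████  
Moves: 0
        
        
        


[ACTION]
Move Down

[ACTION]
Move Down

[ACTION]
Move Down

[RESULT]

██████  
█ ◎ □█  
█ ██ █  
█ █◎ █  
█    █  
█ ██@█  
█  □■█  
██████  
Moves: 2
        
        
        


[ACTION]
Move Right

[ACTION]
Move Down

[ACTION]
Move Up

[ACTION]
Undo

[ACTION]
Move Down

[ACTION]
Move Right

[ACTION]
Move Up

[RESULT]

██████  
█ ◎ □█  
█ ██ █  
█ █◎ █  
█   @█  
█ ██ █  
█  □■█  
██████  
Moves: 3
        
        
        


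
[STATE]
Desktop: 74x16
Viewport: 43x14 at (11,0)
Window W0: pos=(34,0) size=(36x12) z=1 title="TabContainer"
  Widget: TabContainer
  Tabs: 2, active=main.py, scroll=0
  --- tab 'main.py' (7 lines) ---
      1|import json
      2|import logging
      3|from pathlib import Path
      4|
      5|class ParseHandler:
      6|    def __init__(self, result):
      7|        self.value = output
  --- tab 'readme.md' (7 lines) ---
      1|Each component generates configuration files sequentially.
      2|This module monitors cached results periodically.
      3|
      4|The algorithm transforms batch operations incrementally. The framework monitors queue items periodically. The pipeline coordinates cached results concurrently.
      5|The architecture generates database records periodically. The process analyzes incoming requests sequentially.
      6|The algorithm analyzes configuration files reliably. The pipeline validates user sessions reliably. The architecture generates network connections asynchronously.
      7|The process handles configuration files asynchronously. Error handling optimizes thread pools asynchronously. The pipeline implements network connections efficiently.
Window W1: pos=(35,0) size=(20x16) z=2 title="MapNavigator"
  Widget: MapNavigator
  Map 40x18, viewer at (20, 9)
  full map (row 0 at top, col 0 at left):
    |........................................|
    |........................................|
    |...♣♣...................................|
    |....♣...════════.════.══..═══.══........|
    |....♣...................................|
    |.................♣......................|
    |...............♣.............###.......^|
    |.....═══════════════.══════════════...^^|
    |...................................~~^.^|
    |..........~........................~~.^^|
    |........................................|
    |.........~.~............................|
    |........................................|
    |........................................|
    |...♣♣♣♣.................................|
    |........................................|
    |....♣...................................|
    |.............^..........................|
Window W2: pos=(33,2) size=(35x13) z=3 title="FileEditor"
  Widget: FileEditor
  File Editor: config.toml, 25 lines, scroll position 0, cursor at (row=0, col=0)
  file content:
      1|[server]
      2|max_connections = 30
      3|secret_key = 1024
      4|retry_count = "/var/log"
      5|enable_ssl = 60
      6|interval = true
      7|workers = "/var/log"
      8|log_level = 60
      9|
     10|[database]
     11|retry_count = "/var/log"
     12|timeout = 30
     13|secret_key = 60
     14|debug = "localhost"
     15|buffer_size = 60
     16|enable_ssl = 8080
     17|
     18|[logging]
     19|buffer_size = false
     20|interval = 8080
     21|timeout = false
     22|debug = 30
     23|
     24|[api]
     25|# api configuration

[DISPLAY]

                       ┏┏━━━━━━━━━━━━━━━━━━
                       ┃┃ MapNavigator     
                      ┏━━━━━━━━━━━━━━━━━━━━
                      ┃ FileEditor         
                      ┠────────────────────
                      ┃█server]            
                      ┃max_connections = 30
                      ┃secret_key = 1024   
                      ┃retry_count = "/var/
                      ┃enable_ssl = 60     
                      ┃interval = true     
                      ┃workers = "/var/log"
                      ┃log_level = 60      
                      ┃                    


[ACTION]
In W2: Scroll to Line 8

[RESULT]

                       ┏┏━━━━━━━━━━━━━━━━━━
                       ┃┃ MapNavigator     
                      ┏━━━━━━━━━━━━━━━━━━━━
                      ┃ FileEditor         
                      ┠────────────────────
                      ┃log_level = 60      
                      ┃                    
                      ┃[database]          
                      ┃retry_count = "/var/
                      ┃timeout = 30        
                      ┃secret_key = 60     
                      ┃debug = "localhost" 
                      ┃buffer_size = 60    
                      ┃enable_ssl = 8080   


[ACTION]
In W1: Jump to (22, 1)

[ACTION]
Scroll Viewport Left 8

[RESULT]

                               ┏┏━━━━━━━━━━
                               ┃┃ MapNaviga
                              ┏━━━━━━━━━━━━
                              ┃ FileEditor 
                              ┠────────────
                              ┃log_level = 
                              ┃            
                              ┃[database]  
                              ┃retry_count 
                              ┃timeout = 30
                              ┃secret_key =
                              ┃debug = "loc
                              ┃buffer_size 
                              ┃enable_ssl =


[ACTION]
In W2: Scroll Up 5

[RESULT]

                               ┏┏━━━━━━━━━━
                               ┃┃ MapNaviga
                              ┏━━━━━━━━━━━━
                              ┃ FileEditor 
                              ┠────────────
                              ┃secret_key =
                              ┃retry_count 
                              ┃enable_ssl =
                              ┃interval = t
                              ┃workers = "/
                              ┃log_level = 
                              ┃            
                              ┃[database]  
                              ┃retry_count 
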